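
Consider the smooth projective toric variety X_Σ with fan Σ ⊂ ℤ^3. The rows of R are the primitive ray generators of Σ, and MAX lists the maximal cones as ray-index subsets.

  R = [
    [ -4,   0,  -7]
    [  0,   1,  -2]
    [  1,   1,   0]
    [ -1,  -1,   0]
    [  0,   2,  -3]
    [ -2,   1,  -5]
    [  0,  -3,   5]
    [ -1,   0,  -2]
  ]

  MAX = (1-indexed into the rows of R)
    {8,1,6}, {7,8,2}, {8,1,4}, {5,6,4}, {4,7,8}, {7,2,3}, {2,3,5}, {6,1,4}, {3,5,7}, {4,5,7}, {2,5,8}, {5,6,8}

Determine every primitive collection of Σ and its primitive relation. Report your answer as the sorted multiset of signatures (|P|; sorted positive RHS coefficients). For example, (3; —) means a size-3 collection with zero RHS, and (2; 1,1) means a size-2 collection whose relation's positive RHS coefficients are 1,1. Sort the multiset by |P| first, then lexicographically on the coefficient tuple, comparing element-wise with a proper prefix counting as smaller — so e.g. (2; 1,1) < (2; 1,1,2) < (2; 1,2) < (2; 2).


14 collections generate NE(X_Σ); each relation:

  P={3,4}:  v_{3} + v_{4} = 0  so sig = (2; —)
  P={2,4}:  v_{2} + v_{4} = v_{8}  so sig = (2; 1)
  P={3,8}:  v_{3} + v_{8} = v_{2}  so sig = (2; 1)
  P={1,3}:  v_{1} + v_{3} = v_{6} + v_{8}  so sig = (2; 1,1)
  P={3,6}:  v_{3} + v_{6} = v_{5} + v_{8}  so sig = (2; 1,1)
  P={1,2}:  v_{1} + v_{2} = v_{6} + 2·v_{8}  so sig = (2; 1,2)
  P={2,6}:  v_{2} + v_{6} = v_{5} + 2·v_{8}  so sig = (2; 1,2)
  P={1,7}:  v_{1} + v_{7} = 3·v_{4} + v_{8}  so sig = (2; 1,3)
  P={1,5}:  v_{1} + v_{5} = 2·v_{6}  so sig = (2; 2)
  P={6,7}:  v_{6} + v_{7} = 2·v_{4}  so sig = (2; 2)
  P={2,5,7}:  v_{2} + v_{5} + v_{7} = 0  so sig = (3; —)
  P={4,5,8}:  v_{4} + v_{5} + v_{8} = v_{6}  so sig = (3; 1)
  P={4,6,8}:  v_{4} + v_{6} + v_{8} = v_{1}  so sig = (3; 1)
  P={5,7,8}:  v_{5} + v_{7} + v_{8} = v_{4}  so sig = (3; 1)

Sorted signature multiset PRS(X):
[(2; —), (2; 1), (2; 1), (2; 1,1), (2; 1,1), (2; 1,2), (2; 1,2), (2; 1,3), (2; 2), (2; 2), (3; —), (3; 1), (3; 1), (3; 1)]


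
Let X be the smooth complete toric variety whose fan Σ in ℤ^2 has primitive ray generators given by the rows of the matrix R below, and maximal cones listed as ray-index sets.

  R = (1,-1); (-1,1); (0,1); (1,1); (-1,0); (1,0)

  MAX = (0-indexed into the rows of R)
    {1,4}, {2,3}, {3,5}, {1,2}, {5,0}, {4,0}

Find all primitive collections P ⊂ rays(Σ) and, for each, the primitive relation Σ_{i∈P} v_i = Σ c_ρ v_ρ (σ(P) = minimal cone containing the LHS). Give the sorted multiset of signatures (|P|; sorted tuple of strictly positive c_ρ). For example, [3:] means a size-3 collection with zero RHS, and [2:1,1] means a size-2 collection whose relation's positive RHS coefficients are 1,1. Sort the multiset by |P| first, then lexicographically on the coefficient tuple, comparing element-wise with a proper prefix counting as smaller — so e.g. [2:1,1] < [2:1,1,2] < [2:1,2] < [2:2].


Primitive collections (9):

  • {0,1}:  v_{0} + v_{1} = 0  →  sig = [2:]
  • {4,5}:  v_{4} + v_{5} = 0  →  sig = [2:]
  • {0,2}:  v_{0} + v_{2} = v_{5}  →  sig = [2:1]
  • {1,5}:  v_{1} + v_{5} = v_{2}  →  sig = [2:1]
  • {2,4}:  v_{2} + v_{4} = v_{1}  →  sig = [2:1]
  • {2,5}:  v_{2} + v_{5} = v_{3}  →  sig = [2:1]
  • {3,4}:  v_{3} + v_{4} = v_{2}  →  sig = [2:1]
  • {0,3}:  v_{0} + v_{3} = 2·v_{5}  →  sig = [2:2]
  • {1,3}:  v_{1} + v_{3} = 2·v_{2}  →  sig = [2:2]

Signatures (|P|; sorted positive RHS coefficients), sorted:
    [2:]
    [2:]
    [2:1]
    [2:1]
    [2:1]
    [2:1]
    [2:1]
    [2:2]
    [2:2]


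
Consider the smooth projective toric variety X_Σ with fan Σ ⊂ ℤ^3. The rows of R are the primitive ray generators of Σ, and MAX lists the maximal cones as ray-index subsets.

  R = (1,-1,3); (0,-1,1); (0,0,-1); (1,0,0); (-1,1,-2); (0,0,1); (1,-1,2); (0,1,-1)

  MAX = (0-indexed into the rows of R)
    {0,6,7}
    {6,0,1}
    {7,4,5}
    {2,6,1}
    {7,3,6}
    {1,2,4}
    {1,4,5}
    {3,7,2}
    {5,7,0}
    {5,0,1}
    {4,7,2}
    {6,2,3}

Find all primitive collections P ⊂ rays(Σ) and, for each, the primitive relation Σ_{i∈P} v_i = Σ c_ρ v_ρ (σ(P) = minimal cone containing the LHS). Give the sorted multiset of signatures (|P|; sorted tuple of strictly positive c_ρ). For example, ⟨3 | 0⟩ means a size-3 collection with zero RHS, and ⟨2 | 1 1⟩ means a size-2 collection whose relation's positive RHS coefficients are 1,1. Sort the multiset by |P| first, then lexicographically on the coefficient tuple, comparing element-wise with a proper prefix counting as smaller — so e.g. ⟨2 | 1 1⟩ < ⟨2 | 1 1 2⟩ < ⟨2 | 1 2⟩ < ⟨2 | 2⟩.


The 11 primitive collections of Σ (r=8, n=3):

  {1,7}:  v_{1} + v_{7} = 0  so sig = ⟨2 | 0⟩
  {2,5}:  v_{2} + v_{5} = 0  so sig = ⟨2 | 0⟩
  {4,6}:  v_{4} + v_{6} = 0  so sig = ⟨2 | 0⟩
  {0,2}:  v_{0} + v_{2} = v_{6}  so sig = ⟨2 | 1⟩
  {0,4}:  v_{0} + v_{4} = v_{5}  so sig = ⟨2 | 1⟩
  {5,6}:  v_{5} + v_{6} = v_{0}  so sig = ⟨2 | 1⟩
  {1,3}:  v_{1} + v_{3} = v_{2} + v_{6}  so sig = ⟨2 | 1 1⟩
  {3,4}:  v_{3} + v_{4} = v_{2} + v_{7}  so sig = ⟨2 | 1 1⟩
  {3,5}:  v_{3} + v_{5} = v_{6} + v_{7}  so sig = ⟨2 | 1 1⟩
  {0,3}:  v_{0} + v_{3} = 2·v_{6} + v_{7}  so sig = ⟨2 | 1 2⟩
  {2,6,7}:  v_{2} + v_{6} + v_{7} = v_{3}  so sig = ⟨3 | 1⟩

Hence PRS(X_Σ) =
    ⟨2 | 0⟩
    ⟨2 | 0⟩
    ⟨2 | 0⟩
    ⟨2 | 1⟩
    ⟨2 | 1⟩
    ⟨2 | 1⟩
    ⟨2 | 1 1⟩
    ⟨2 | 1 1⟩
    ⟨2 | 1 1⟩
    ⟨2 | 1 2⟩
    ⟨3 | 1⟩


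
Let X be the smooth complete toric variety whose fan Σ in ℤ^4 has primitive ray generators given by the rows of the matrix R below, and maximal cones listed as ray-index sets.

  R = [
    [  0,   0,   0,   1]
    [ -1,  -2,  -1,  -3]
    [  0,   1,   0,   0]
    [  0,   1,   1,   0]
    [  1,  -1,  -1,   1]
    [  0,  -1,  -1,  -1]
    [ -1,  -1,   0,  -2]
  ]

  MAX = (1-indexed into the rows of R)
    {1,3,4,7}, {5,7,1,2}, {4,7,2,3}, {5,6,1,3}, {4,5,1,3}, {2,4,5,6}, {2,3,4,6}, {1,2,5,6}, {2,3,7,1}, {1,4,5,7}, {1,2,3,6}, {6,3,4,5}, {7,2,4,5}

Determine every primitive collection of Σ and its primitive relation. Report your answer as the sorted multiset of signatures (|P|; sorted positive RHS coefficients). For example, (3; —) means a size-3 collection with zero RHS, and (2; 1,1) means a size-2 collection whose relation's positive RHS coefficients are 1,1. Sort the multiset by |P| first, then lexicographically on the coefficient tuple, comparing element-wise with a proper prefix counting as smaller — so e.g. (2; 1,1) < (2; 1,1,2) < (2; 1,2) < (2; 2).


Primitive collections (5):

  P = {6,7}:  v_{6} + v_{7} = v_{2} ; sig = (2; 1)
  P = {1,4,6}:  v_{1} + v_{4} + v_{6} = 0 ; sig = (3; —)
  P = {1,2,4}:  v_{1} + v_{2} + v_{4} = v_{7} ; sig = (3; 1)
  P = {3,5,7}:  v_{3} + v_{5} + v_{7} = v_{6} ; sig = (3; 1)
  P = {2,3,5}:  v_{2} + v_{3} + v_{5} = 2·v_{6} ; sig = (3; 2)

Hence PRS(X_Σ) =
    (2; 1)
    (3; —)
    (3; 1)
    (3; 1)
    (3; 2)


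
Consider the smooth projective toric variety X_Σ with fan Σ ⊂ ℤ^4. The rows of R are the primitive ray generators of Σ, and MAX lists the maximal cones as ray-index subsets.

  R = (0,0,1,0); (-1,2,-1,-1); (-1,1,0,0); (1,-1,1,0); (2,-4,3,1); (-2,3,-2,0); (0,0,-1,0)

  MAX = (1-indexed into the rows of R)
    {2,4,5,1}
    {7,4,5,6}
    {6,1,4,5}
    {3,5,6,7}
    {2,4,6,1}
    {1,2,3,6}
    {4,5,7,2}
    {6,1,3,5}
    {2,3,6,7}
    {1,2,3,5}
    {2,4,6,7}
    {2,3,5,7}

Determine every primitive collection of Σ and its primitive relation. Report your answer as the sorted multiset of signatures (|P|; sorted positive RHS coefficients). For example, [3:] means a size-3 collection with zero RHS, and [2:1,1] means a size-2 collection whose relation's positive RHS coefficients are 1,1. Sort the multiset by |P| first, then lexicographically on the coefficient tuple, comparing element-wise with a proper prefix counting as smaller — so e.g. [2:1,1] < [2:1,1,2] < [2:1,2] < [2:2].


3 collections generate NE(X_Σ); each relation:

  {1,7}:  v_{1} + v_{7} = 0 — sig = [2:]
  {3,4}:  v_{3} + v_{4} = v_{1} — sig = [2:1]
  {2,5,6}:  v_{2} + v_{5} + v_{6} = v_{3} — sig = [3:1]

Sorted signature multiset PRS(X):
    [2:]
    [2:1]
    [3:1]


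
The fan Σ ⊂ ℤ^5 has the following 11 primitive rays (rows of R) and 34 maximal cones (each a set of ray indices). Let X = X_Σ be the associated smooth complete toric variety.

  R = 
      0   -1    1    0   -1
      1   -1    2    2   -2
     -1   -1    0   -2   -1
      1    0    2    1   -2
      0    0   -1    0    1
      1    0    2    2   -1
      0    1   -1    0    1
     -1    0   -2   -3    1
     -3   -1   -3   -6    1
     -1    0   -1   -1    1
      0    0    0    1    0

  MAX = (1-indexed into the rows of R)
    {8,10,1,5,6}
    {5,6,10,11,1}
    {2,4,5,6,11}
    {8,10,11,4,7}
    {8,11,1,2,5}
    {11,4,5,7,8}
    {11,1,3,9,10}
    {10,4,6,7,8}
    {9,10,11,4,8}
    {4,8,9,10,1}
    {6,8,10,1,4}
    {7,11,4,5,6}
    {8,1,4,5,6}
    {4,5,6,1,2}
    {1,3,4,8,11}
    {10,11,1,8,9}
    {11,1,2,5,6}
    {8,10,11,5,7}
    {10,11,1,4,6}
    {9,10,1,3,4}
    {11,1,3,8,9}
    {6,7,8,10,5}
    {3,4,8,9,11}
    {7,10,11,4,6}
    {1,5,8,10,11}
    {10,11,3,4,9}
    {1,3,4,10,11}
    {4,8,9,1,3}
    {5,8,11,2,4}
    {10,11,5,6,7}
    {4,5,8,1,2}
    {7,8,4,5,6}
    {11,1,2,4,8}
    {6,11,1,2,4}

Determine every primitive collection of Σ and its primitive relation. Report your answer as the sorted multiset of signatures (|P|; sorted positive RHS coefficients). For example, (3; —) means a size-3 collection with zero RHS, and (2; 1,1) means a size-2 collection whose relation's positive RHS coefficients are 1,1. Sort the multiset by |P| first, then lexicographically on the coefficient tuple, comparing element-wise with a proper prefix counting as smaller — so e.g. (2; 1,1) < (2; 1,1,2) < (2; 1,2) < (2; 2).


Primitive collections (18):

  P = {1,7}:  v_{1} + v_{7} = 0  →  sig = (2; —)
  P = {2,10}:  v_{2} + v_{10} = v_{1} + v_{11}  →  sig = (2; 1,1)
  P = {2,7}:  v_{2} + v_{7} = v_{4} + v_{5} + v_{11}  →  sig = (2; 1,1,1)
  P = {3,5}:  v_{3} + v_{5} = v_{1} + v_{8} + v_{11}  →  sig = (2; 1,1,1)
  P = {3,6}:  v_{3} + v_{6} = v_{1} + v_{4} + v_{10}  →  sig = (2; 1,1,1)
  P = {2,9}:  v_{2} + v_{9} = v_{1} + v_{3} + v_{8} + v_{11}  →  sig = (2; 1,1,1,1)
  P = {3,7}:  v_{3} + v_{7} = v_{4} + v_{8} + v_{10} + v_{11}  →  sig = (2; 1,1,1,1)
  P = {5,9}:  v_{5} + v_{9} = v_{1} + 2·v_{8} + v_{10} + v_{11}  →  sig = (2; 1,1,1,2)
  P = {6,9}:  v_{6} + v_{9} = v_{1} + v_{4} + v_{8} + 2·v_{10}  →  sig = (2; 1,1,1,2)
  P = {2,3}:  v_{2} + v_{3} = 2·v_{1} + v_{4} + v_{8} + 2·v_{11}  →  sig = (2; 1,1,2,2)
  P = {7,9}:  v_{7} + v_{9} = v_{4} + 2·v_{8} + 2·v_{10} + v_{11}  →  sig = (2; 1,1,2,2)
  P = {4,5,10}:  v_{4} + v_{5} + v_{10} = 0  →  sig = (3; —)
  P = {6,8,11}:  v_{6} + v_{8} + v_{11} = 0  →  sig = (3; —)
  P = {3,8,10}:  v_{3} + v_{8} + v_{10} = v_{9}  →  sig = (3; 1)
  P = {2,6,8}:  v_{2} + v_{6} + v_{8} = v_{1} + v_{4} + v_{5}  →  sig = (3; 1,1,1)
  P = {1,4,5,11}:  v_{1} + v_{4} + v_{5} + v_{11} = v_{2}  →  sig = (4; 1)
  P = {1,4,9,11}:  v_{1} + v_{4} + v_{9} + v_{11} = 2·v_{3}  →  sig = (4; 2)
  P = {1,4,8,10,11}:  v_{1} + v_{4} + v_{8} + v_{10} + v_{11} = v_{3}  →  sig = (5; 1)

Sorted signature multiset PRS(X):
    |P|=2: 11 collections, coeffs (), (1,1), (1,1,1), (1,1,1), (1,1,1), (1,1,1,1), (1,1,1,1), (1,1,1,2), (1,1,1,2), (1,1,2,2), (1,1,2,2)
    |P|=3: 4 collections, coeffs (), (), (1), (1,1,1)
    |P|=4: 2 collections, coeffs (1), (2)
    |P|=5: 1 collection, coeffs (1)


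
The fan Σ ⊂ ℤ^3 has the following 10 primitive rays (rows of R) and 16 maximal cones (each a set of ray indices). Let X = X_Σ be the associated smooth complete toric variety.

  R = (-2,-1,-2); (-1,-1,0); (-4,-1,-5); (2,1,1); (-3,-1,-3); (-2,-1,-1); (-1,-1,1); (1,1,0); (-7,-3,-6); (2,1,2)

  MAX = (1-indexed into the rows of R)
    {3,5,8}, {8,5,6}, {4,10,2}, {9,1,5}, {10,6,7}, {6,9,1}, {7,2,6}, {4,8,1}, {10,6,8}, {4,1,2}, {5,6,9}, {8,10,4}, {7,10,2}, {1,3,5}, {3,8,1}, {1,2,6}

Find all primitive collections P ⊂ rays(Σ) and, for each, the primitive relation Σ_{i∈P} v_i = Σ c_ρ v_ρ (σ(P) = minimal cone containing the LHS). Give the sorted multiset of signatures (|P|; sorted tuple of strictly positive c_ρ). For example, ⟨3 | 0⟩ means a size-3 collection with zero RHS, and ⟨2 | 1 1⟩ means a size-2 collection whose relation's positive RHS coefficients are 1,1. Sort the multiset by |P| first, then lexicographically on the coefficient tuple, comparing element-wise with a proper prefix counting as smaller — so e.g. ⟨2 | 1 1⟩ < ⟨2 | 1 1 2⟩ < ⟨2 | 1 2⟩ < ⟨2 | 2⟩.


Δ(Σ) — 10 vertices, 25 min non-faces:

  P = {1,10}:  v_{1} + v_{10} = 0  so sig = ⟨2 | 0⟩
  P = {2,8}:  v_{2} + v_{8} = 0  so sig = ⟨2 | 0⟩
  P = {4,6}:  v_{4} + v_{6} = 0  so sig = ⟨2 | 0⟩
  P = {1,7}:  v_{1} + v_{7} = v_{2} + v_{6}  so sig = ⟨2 | 1 1⟩
  P = {2,3}:  v_{2} + v_{3} = v_{1} + v_{5}  so sig = ⟨2 | 1 1⟩
  P = {2,5}:  v_{2} + v_{5} = v_{1} + v_{6}  so sig = ⟨2 | 1 1⟩
  P = {3,7}:  v_{3} + v_{7} = v_{5} + v_{6}  so sig = ⟨2 | 1 1⟩
  P = {3,10}:  v_{3} + v_{10} = v_{5} + v_{8}  so sig = ⟨2 | 1 1⟩
  P = {4,5}:  v_{4} + v_{5} = v_{1} + v_{8}  so sig = ⟨2 | 1 1⟩
  P = {4,7}:  v_{4} + v_{7} = v_{2} + v_{10}  so sig = ⟨2 | 1 1⟩
  P = {4,9}:  v_{4} + v_{9} = v_{1} + v_{5}  so sig = ⟨2 | 1 1⟩
  P = {5,10}:  v_{5} + v_{10} = v_{6} + v_{8}  so sig = ⟨2 | 1 1⟩
  P = {7,8}:  v_{7} + v_{8} = v_{6} + v_{10}  so sig = ⟨2 | 1 1⟩
  P = {9,10}:  v_{9} + v_{10} = v_{5} + v_{6}  so sig = ⟨2 | 1 1⟩
  P = {3,9}:  v_{3} + v_{9} = v_{1} + 3·v_{5}  so sig = ⟨2 | 1 3⟩
  P = {7,9}:  v_{7} + v_{9} = v_{1} + 3·v_{6}  so sig = ⟨2 | 1 3⟩
  P = {3,6}:  v_{3} + v_{6} = 2·v_{5}  so sig = ⟨2 | 2⟩
  P = {5,7}:  v_{5} + v_{7} = 2·v_{6}  so sig = ⟨2 | 2⟩
  P = {8,9}:  v_{8} + v_{9} = 2·v_{5}  so sig = ⟨2 | 2⟩
  P = {2,9}:  v_{2} + v_{9} = 2·v_{1} + 2·v_{6}  so sig = ⟨2 | 2 2⟩
  P = {3,4}:  v_{3} + v_{4} = 2·v_{1} + 2·v_{8}  so sig = ⟨2 | 2 2⟩
  P = {1,5,6}:  v_{1} + v_{5} + v_{6} = v_{9}  so sig = ⟨3 | 1⟩
  P = {1,5,8}:  v_{1} + v_{5} + v_{8} = v_{3}  so sig = ⟨3 | 1⟩
  P = {1,6,8}:  v_{1} + v_{6} + v_{8} = v_{5}  so sig = ⟨3 | 1⟩
  P = {2,6,10}:  v_{2} + v_{6} + v_{10} = v_{7}  so sig = ⟨3 | 1⟩

Hence PRS(X_Σ) =
{ ⟨2 | 0⟩ ×3,  ⟨2 | 1 1⟩ ×11,  ⟨2 | 1 3⟩ ×2,  ⟨2 | 2⟩ ×3,  ⟨2 | 2 2⟩ ×2,  ⟨3 | 1⟩ ×4 }


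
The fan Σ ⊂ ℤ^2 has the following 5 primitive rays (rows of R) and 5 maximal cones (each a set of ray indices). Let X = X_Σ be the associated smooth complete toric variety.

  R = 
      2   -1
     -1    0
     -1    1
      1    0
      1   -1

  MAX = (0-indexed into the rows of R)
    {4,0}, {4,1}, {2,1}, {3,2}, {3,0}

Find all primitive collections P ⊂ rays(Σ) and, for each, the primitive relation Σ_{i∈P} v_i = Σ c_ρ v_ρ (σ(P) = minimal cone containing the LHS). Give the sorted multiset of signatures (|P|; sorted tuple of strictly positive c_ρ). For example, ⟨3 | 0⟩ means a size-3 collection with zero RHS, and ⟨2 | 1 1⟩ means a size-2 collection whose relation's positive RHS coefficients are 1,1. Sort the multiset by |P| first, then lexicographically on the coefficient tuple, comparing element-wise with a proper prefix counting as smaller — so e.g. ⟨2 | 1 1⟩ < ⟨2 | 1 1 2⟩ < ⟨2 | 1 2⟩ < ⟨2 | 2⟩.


5 minimal non-faces of Δ(Σ) (on 5 rays):

  • {1,3}:  v_{1} + v_{3} = 0 — sig = ⟨2 | 0⟩
  • {2,4}:  v_{2} + v_{4} = 0 — sig = ⟨2 | 0⟩
  • {0,1}:  v_{0} + v_{1} = v_{4} — sig = ⟨2 | 1⟩
  • {0,2}:  v_{0} + v_{2} = v_{3} — sig = ⟨2 | 1⟩
  • {3,4}:  v_{3} + v_{4} = v_{0} — sig = ⟨2 | 1⟩

Hence PRS(X_Σ) =
{ ⟨2 | 0⟩ ×2,  ⟨2 | 1⟩ ×3 }


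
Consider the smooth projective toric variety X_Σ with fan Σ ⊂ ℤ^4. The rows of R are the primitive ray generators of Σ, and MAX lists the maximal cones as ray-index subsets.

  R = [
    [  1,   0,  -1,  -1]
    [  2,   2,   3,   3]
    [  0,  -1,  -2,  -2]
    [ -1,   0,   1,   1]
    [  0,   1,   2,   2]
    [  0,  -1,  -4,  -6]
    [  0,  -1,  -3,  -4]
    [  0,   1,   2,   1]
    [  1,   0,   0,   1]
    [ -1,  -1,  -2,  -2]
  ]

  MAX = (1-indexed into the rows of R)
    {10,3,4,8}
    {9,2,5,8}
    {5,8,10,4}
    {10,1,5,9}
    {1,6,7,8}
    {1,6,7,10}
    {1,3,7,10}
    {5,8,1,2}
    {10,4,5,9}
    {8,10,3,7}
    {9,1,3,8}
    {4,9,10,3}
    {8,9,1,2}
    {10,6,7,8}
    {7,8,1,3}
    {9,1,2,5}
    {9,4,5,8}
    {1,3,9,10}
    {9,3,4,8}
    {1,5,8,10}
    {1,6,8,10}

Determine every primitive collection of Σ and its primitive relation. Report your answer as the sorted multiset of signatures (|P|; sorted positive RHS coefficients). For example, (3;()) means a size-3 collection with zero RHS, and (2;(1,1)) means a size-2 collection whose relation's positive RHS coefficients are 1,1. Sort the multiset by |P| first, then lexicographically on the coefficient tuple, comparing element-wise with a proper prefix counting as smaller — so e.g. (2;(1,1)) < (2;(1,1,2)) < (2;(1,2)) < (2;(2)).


18 collections generate NE(X_Σ); each relation:

  {1,4}:  v_{1} + v_{4} = 0  ⇒ sig = (2;())
  {3,5}:  v_{3} + v_{5} = 0  ⇒ sig = (2;())
  {2,10}:  v_{2} + v_{10} = v_{1} + v_{5}  ⇒ sig = (2;(1,1))
  {6,9}:  v_{6} + v_{9} = v_{1} + v_{7}  ⇒ sig = (2;(1,1))
  {7,9}:  v_{7} + v_{9} = v_{1} + v_{3}  ⇒ sig = (2;(1,1))
  {2,3}:  v_{2} + v_{3} = v_{1} + v_{8} + v_{9}  ⇒ sig = (2;(1,1,1))
  {2,4}:  v_{2} + v_{4} = v_{5} + v_{8} + v_{9}  ⇒ sig = (2;(1,1,1))
  {4,6}:  v_{4} + v_{6} = v_{7} + v_{8} + v_{10}  ⇒ sig = (2;(1,1,1))
  {4,7}:  v_{4} + v_{7} = v_{3} + v_{8} + v_{10}  ⇒ sig = (2;(1,1,1))
  {5,7}:  v_{5} + v_{7} = v_{1} + v_{8} + v_{10}  ⇒ sig = (2;(1,1,1))
  {2,7}:  v_{2} + v_{7} = 2·v_{1} + v_{8}  ⇒ sig = (2;(1,2))
  {2,6}:  v_{2} + v_{6} = 3·v_{1} + 2·v_{8} + v_{10}  ⇒ sig = (2;(1,2,3))
  {3,6}:  v_{3} + v_{6} = 2·v_{7}  ⇒ sig = (2;(2))
  {5,6}:  v_{5} + v_{6} = 2·v_{1} + 2·v_{8} + 2·v_{10}  ⇒ sig = (2;(2,2,2))
  {8,9,10}:  v_{8} + v_{9} + v_{10} = 0  ⇒ sig = (3;())
  {1,3,8,10}:  v_{1} + v_{3} + v_{8} + v_{10} = v_{7}  ⇒ sig = (4;(1))
  {1,5,8,9}:  v_{1} + v_{5} + v_{8} + v_{9} = v_{2}  ⇒ sig = (4;(1))
  {1,7,8,10}:  v_{1} + v_{7} + v_{8} + v_{10} = v_{6}  ⇒ sig = (4;(1))

Hence PRS(X_Σ) =
    |P|=2: 14 collections, coeffs (), (), (1,1), (1,1), (1,1), (1,1,1), (1,1,1), (1,1,1), (1,1,1), (1,1,1), (1,2), (1,2,3), (2), (2,2,2)
    |P|=3: 1 collection, coeffs ()
    |P|=4: 3 collections, coeffs (1), (1), (1)


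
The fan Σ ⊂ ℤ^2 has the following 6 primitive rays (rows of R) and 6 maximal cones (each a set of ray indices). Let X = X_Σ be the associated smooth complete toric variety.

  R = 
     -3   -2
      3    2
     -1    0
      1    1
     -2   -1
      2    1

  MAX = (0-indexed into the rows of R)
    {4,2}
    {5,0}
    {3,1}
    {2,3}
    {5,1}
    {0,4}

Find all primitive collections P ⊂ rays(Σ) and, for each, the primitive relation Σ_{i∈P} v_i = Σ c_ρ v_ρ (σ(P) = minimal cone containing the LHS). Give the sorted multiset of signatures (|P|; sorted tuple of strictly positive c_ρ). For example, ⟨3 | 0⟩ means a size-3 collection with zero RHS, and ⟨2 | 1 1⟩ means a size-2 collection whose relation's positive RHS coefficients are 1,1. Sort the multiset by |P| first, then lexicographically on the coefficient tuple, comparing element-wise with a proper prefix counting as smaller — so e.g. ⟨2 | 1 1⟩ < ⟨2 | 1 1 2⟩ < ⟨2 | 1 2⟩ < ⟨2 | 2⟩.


Δ(Σ) — 6 vertices, 9 min non-faces:

  P={0,1}:  v_{0} + v_{1} = 0 — sig = ⟨2 | 0⟩
  P={4,5}:  v_{4} + v_{5} = 0 — sig = ⟨2 | 0⟩
  P={0,3}:  v_{0} + v_{3} = v_{4} — sig = ⟨2 | 1⟩
  P={1,4}:  v_{1} + v_{4} = v_{3} — sig = ⟨2 | 1⟩
  P={2,5}:  v_{2} + v_{5} = v_{3} — sig = ⟨2 | 1⟩
  P={3,4}:  v_{3} + v_{4} = v_{2} — sig = ⟨2 | 1⟩
  P={3,5}:  v_{3} + v_{5} = v_{1} — sig = ⟨2 | 1⟩
  P={0,2}:  v_{0} + v_{2} = 2·v_{4} — sig = ⟨2 | 2⟩
  P={1,2}:  v_{1} + v_{2} = 2·v_{3} — sig = ⟨2 | 2⟩

Hence PRS(X_Σ) =
[⟨2 | 0⟩, ⟨2 | 0⟩, ⟨2 | 1⟩, ⟨2 | 1⟩, ⟨2 | 1⟩, ⟨2 | 1⟩, ⟨2 | 1⟩, ⟨2 | 2⟩, ⟨2 | 2⟩]


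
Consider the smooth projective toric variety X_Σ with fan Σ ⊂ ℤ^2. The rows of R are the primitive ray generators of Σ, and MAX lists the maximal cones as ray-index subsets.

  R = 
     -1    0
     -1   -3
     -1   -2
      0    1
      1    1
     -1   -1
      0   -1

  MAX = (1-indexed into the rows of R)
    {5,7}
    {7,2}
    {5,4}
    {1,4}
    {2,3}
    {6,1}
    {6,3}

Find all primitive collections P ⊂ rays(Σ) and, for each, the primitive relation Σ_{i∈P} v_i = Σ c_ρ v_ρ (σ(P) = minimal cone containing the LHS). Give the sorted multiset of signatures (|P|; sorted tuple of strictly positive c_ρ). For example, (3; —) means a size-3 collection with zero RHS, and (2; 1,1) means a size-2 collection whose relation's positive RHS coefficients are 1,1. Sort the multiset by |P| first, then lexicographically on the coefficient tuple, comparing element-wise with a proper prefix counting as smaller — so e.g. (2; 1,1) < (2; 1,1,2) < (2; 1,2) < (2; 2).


The 14 primitive collections of Σ (r=7, n=2):

  P={4,7}:  v_{4} + v_{7} = 0 ; sig = (2; —)
  P={5,6}:  v_{5} + v_{6} = 0 ; sig = (2; —)
  P={1,5}:  v_{1} + v_{5} = v_{4} ; sig = (2; 1)
  P={1,7}:  v_{1} + v_{7} = v_{6} ; sig = (2; 1)
  P={2,4}:  v_{2} + v_{4} = v_{3} ; sig = (2; 1)
  P={3,4}:  v_{3} + v_{4} = v_{6} ; sig = (2; 1)
  P={3,5}:  v_{3} + v_{5} = v_{7} ; sig = (2; 1)
  P={3,7}:  v_{3} + v_{7} = v_{2} ; sig = (2; 1)
  P={4,6}:  v_{4} + v_{6} = v_{1} ; sig = (2; 1)
  P={6,7}:  v_{6} + v_{7} = v_{3} ; sig = (2; 1)
  P={1,2}:  v_{1} + v_{2} = v_{3} + v_{6} ; sig = (2; 1,1)
  P={1,3}:  v_{1} + v_{3} = 2·v_{6} ; sig = (2; 2)
  P={2,5}:  v_{2} + v_{5} = 2·v_{7} ; sig = (2; 2)
  P={2,6}:  v_{2} + v_{6} = 2·v_{3} ; sig = (2; 2)

Signatures (|P|; sorted positive RHS coefficients), sorted:
    |P|=2: 14 collections, coeffs (), (), (1), (1), (1), (1), (1), (1), (1), (1), (1,1), (2), (2), (2)


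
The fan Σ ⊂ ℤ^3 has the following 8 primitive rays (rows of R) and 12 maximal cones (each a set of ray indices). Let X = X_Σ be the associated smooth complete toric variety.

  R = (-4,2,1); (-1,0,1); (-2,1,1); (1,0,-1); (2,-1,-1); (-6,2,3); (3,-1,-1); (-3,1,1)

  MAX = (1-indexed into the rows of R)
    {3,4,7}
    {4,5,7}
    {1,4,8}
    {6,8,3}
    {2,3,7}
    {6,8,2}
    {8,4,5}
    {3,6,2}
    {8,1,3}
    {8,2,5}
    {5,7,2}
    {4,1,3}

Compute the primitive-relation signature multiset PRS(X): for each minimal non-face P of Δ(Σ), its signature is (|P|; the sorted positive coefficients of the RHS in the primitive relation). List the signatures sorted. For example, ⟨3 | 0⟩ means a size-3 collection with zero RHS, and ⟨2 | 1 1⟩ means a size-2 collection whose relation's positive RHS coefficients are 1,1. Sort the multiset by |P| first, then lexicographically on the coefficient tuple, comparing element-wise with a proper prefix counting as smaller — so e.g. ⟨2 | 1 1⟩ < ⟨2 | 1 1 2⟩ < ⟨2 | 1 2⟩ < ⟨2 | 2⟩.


The 12 primitive collections of Σ (r=8, n=3):

  {2,4}:  v_{2} + v_{4} = 0 — sig = ⟨2 | 0⟩
  {3,5}:  v_{3} + v_{5} = 0 — sig = ⟨2 | 0⟩
  {7,8}:  v_{7} + v_{8} = 0 — sig = ⟨2 | 0⟩
  {1,2}:  v_{1} + v_{2} = v_{3} + v_{8} — sig = ⟨2 | 1 1⟩
  {1,5}:  v_{1} + v_{5} = v_{4} + v_{8} — sig = ⟨2 | 1 1⟩
  {1,7}:  v_{1} + v_{7} = v_{3} + v_{4} — sig = ⟨2 | 1 1⟩
  {4,6}:  v_{4} + v_{6} = v_{3} + v_{8} — sig = ⟨2 | 1 1⟩
  {5,6}:  v_{5} + v_{6} = v_{2} + v_{8} — sig = ⟨2 | 1 1⟩
  {6,7}:  v_{6} + v_{7} = v_{2} + v_{3} — sig = ⟨2 | 1 1⟩
  {1,6}:  v_{1} + v_{6} = 2·v_{3} + 2·v_{8} — sig = ⟨2 | 2 2⟩
  {2,3,8}:  v_{2} + v_{3} + v_{8} = v_{6} — sig = ⟨3 | 1⟩
  {3,4,8}:  v_{3} + v_{4} + v_{8} = v_{1} — sig = ⟨3 | 1⟩

Signatures (|P|; sorted positive RHS coefficients), sorted:
    |P|=2: 10 collections, coeffs (), (), (), (1,1), (1,1), (1,1), (1,1), (1,1), (1,1), (2,2)
    |P|=3: 2 collections, coeffs (1), (1)


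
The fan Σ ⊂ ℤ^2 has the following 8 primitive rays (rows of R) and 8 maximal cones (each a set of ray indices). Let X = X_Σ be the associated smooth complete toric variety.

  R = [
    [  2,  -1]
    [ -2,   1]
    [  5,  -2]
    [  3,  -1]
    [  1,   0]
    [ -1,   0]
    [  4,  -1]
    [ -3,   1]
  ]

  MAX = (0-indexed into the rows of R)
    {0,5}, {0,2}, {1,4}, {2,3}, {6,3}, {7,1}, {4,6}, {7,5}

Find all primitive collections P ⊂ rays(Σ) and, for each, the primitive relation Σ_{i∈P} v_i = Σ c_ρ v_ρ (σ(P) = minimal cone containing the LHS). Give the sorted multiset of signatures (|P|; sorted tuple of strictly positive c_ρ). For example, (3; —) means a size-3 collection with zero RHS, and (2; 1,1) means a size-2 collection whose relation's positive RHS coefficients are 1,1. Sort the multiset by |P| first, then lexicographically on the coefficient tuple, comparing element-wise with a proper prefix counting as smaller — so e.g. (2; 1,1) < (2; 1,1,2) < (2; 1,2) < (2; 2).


Δ(Σ) — 8 vertices, 20 min non-faces:

  {0,1}:  v_{0} + v_{1} = 0  →  sig = (2; —)
  {3,7}:  v_{3} + v_{7} = 0  →  sig = (2; —)
  {4,5}:  v_{4} + v_{5} = 0  →  sig = (2; —)
  {0,3}:  v_{0} + v_{3} = v_{2}  →  sig = (2; 1)
  {0,4}:  v_{0} + v_{4} = v_{3}  →  sig = (2; 1)
  {0,7}:  v_{0} + v_{7} = v_{5}  →  sig = (2; 1)
  {1,2}:  v_{1} + v_{2} = v_{3}  →  sig = (2; 1)
  {1,3}:  v_{1} + v_{3} = v_{4}  →  sig = (2; 1)
  {1,5}:  v_{1} + v_{5} = v_{7}  →  sig = (2; 1)
  {2,7}:  v_{2} + v_{7} = v_{0}  →  sig = (2; 1)
  {3,4}:  v_{3} + v_{4} = v_{6}  →  sig = (2; 1)
  {3,5}:  v_{3} + v_{5} = v_{0}  →  sig = (2; 1)
  {4,7}:  v_{4} + v_{7} = v_{1}  →  sig = (2; 1)
  {5,6}:  v_{5} + v_{6} = v_{3}  →  sig = (2; 1)
  {6,7}:  v_{6} + v_{7} = v_{4}  →  sig = (2; 1)
  {0,6}:  v_{0} + v_{6} = 2·v_{3}  →  sig = (2; 2)
  {1,6}:  v_{1} + v_{6} = 2·v_{4}  →  sig = (2; 2)
  {2,4}:  v_{2} + v_{4} = 2·v_{3}  →  sig = (2; 2)
  {2,5}:  v_{2} + v_{5} = 2·v_{0}  →  sig = (2; 2)
  {2,6}:  v_{2} + v_{6} = 3·v_{3}  →  sig = (2; 3)

so the primitive-relation signature multiset is
    |P|=2: 20 collections, coeffs (), (), (), (1), (1), (1), (1), (1), (1), (1), (1), (1), (1), (1), (1), (2), (2), (2), (2), (3)


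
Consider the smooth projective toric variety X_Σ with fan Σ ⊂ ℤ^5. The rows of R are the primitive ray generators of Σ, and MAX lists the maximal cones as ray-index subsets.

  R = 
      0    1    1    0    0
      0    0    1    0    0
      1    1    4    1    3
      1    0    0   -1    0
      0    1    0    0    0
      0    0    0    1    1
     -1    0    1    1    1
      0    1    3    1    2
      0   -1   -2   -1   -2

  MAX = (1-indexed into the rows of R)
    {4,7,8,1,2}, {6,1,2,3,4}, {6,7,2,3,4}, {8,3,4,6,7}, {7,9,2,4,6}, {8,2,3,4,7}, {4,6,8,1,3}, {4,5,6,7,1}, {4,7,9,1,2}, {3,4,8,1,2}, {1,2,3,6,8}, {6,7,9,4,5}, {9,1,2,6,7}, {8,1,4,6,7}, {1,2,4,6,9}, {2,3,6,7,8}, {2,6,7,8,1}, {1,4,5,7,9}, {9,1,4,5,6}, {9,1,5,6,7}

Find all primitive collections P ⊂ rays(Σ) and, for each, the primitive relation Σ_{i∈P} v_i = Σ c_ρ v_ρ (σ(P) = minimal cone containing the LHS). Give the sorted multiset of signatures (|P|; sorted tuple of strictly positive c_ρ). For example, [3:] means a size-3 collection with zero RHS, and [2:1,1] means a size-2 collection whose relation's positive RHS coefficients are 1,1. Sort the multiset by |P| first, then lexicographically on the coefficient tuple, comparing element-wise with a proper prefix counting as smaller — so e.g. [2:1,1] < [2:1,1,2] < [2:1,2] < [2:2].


Δ(Σ) — 9 vertices, 9 min non-faces:

  {2,5}:  v_{2} + v_{5} = v_{1}  →  sig = [2:1]
  {8,9}:  v_{8} + v_{9} = v_{2}  →  sig = [2:1]
  {3,5}:  v_{3} + v_{5} = v_{1} + v_{4} + v_{6} + v_{8}  →  sig = [2:1,1,1,1]
  {5,8}:  v_{5} + v_{8} = 2·v_{1} + v_{4} + v_{6} + v_{7}  →  sig = [2:1,1,1,2]
  {3,9}:  v_{3} + v_{9} = 2·v_{2} + v_{4} + v_{6}  →  sig = [2:1,1,2]
  {1,3,7}:  v_{1} + v_{3} + v_{7} = 2·v_{8}  →  sig = [3:2]
  {2,4,6,8}:  v_{2} + v_{4} + v_{6} + v_{8} = v_{3}  →  sig = [4:1]
  {1,4,6,7,9}:  v_{1} + v_{4} + v_{6} + v_{7} + v_{9} = 0  →  sig = [5:]
  {1,2,4,6,7}:  v_{1} + v_{2} + v_{4} + v_{6} + v_{7} = v_{8}  →  sig = [5:1]

so the primitive-relation signature multiset is
    |P|=2: 5 collections, coeffs (1), (1), (1,1,1,1), (1,1,1,2), (1,1,2)
    |P|=3: 1 collection, coeffs (2)
    |P|=4: 1 collection, coeffs (1)
    |P|=5: 2 collections, coeffs (), (1)


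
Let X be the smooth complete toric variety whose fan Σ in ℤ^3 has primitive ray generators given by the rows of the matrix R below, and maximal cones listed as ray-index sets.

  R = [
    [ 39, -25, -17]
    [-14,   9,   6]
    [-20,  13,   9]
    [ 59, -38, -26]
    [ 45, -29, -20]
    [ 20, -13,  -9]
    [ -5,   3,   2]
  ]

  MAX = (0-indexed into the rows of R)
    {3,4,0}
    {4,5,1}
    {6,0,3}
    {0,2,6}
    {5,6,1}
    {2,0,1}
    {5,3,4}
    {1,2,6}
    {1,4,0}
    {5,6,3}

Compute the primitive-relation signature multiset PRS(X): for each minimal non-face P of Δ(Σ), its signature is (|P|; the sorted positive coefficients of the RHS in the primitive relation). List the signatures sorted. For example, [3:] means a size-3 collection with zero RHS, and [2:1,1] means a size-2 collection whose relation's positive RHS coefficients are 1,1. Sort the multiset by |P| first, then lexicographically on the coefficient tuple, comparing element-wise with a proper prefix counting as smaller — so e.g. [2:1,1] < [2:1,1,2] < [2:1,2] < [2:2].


|primitive collections| = 7. Relations:

  • {2,5}:  v_{2} + v_{5} = 0 ; sig = [2:]
  • {0,5}:  v_{0} + v_{5} = v_{3} ; sig = [2:1]
  • {1,3}:  v_{1} + v_{3} = v_{4} ; sig = [2:1]
  • {2,3}:  v_{2} + v_{3} = v_{0} ; sig = [2:1]
  • {2,4}:  v_{2} + v_{4} = v_{0} + v_{1} ; sig = [2:1,1]
  • {4,6}:  v_{4} + v_{6} = 2·v_{5} ; sig = [2:2]
  • {0,1,6}:  v_{0} + v_{1} + v_{6} = v_{5} ; sig = [3:1]

Sorted signature multiset PRS(X):
{ [2:],  [2:1] ×3,  [2:1,1],  [2:2],  [3:1] }


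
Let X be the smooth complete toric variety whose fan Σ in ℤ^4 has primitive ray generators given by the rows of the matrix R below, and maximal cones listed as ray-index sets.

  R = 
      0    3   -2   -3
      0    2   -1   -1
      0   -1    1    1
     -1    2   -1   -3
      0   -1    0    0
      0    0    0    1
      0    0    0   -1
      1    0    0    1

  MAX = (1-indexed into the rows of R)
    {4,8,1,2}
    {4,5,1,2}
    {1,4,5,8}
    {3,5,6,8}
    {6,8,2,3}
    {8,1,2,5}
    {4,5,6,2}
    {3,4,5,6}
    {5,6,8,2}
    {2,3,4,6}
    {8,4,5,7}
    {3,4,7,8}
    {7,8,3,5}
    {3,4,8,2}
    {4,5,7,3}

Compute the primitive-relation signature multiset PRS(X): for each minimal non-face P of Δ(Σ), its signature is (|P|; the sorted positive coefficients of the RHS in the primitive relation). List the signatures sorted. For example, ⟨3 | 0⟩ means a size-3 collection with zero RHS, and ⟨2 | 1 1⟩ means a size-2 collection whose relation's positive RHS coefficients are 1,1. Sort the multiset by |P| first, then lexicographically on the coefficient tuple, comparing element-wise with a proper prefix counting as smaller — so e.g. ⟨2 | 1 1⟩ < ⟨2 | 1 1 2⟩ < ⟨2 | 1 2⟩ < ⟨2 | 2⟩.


9 minimal non-faces of Δ(Σ) (on 8 rays):

  P={6,7}:  v_{6} + v_{7} = 0  ⇒ sig = ⟨2 | 0⟩
  P={1,3}:  v_{1} + v_{3} = v_{4} + v_{8}  ⇒ sig = ⟨2 | 1 1⟩
  P={2,7}:  v_{2} + v_{7} = v_{4} + v_{8}  ⇒ sig = ⟨2 | 1 1⟩
  P={1,6}:  v_{1} + v_{6} = 2·v_{2} + v_{5}  ⇒ sig = ⟨2 | 1 2⟩
  P={1,7}:  v_{1} + v_{7} = 2·v_{4} + v_{5} + 2·v_{8}  ⇒ sig = ⟨2 | 1 2 2⟩
  P={2,3,5}:  v_{2} + v_{3} + v_{5} = 0  ⇒ sig = ⟨3 | 0⟩
  P={4,6,8}:  v_{4} + v_{6} + v_{8} = v_{2}  ⇒ sig = ⟨3 | 1⟩
  P={2,4,5,8}:  v_{2} + v_{4} + v_{5} + v_{8} = v_{1}  ⇒ sig = ⟨4 | 1⟩
  P={3,4,5,8}:  v_{3} + v_{4} + v_{5} + v_{8} = v_{7}  ⇒ sig = ⟨4 | 1⟩

so the primitive-relation signature multiset is
    ⟨2 | 0⟩
    ⟨2 | 1 1⟩
    ⟨2 | 1 1⟩
    ⟨2 | 1 2⟩
    ⟨2 | 1 2 2⟩
    ⟨3 | 0⟩
    ⟨3 | 1⟩
    ⟨4 | 1⟩
    ⟨4 | 1⟩


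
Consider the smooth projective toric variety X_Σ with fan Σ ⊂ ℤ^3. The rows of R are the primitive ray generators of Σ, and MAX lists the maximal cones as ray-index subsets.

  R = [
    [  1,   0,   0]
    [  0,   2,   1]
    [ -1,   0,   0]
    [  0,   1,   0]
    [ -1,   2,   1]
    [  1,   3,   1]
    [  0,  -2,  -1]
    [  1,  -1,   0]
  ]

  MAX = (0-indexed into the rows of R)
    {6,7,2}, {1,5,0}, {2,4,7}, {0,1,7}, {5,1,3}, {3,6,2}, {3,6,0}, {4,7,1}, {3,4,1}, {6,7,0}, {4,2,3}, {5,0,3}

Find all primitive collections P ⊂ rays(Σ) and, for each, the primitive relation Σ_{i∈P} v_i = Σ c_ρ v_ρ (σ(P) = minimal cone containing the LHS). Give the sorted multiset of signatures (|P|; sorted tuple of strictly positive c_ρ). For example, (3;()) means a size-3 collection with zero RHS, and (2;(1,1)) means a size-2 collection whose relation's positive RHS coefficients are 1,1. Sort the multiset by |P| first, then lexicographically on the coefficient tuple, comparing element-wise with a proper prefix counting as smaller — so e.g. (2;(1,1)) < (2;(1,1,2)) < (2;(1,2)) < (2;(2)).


11 collections generate NE(X_Σ); each relation:

  P={0,2}:  v_{0} + v_{2} = 0  so sig = (2;())
  P={1,6}:  v_{1} + v_{6} = 0  so sig = (2;())
  P={0,4}:  v_{0} + v_{4} = v_{1}  so sig = (2;(1))
  P={1,2}:  v_{1} + v_{2} = v_{4}  so sig = (2;(1))
  P={3,7}:  v_{3} + v_{7} = v_{0}  so sig = (2;(1))
  P={4,6}:  v_{4} + v_{6} = v_{2}  so sig = (2;(1))
  P={2,5}:  v_{2} + v_{5} = v_{1} + v_{3}  so sig = (2;(1,1))
  P={5,6}:  v_{5} + v_{6} = v_{0} + v_{3}  so sig = (2;(1,1))
  P={4,5}:  v_{4} + v_{5} = 2·v_{1} + v_{3}  so sig = (2;(1,2))
  P={5,7}:  v_{5} + v_{7} = 2·v_{0} + v_{1}  so sig = (2;(1,2))
  P={0,1,3}:  v_{0} + v_{1} + v_{3} = v_{5}  so sig = (3;(1))

Signatures (|P|; sorted positive RHS coefficients), sorted:
{ (2;()) ×2,  (2;(1)) ×4,  (2;(1,1)) ×2,  (2;(1,2)) ×2,  (3;(1)) }


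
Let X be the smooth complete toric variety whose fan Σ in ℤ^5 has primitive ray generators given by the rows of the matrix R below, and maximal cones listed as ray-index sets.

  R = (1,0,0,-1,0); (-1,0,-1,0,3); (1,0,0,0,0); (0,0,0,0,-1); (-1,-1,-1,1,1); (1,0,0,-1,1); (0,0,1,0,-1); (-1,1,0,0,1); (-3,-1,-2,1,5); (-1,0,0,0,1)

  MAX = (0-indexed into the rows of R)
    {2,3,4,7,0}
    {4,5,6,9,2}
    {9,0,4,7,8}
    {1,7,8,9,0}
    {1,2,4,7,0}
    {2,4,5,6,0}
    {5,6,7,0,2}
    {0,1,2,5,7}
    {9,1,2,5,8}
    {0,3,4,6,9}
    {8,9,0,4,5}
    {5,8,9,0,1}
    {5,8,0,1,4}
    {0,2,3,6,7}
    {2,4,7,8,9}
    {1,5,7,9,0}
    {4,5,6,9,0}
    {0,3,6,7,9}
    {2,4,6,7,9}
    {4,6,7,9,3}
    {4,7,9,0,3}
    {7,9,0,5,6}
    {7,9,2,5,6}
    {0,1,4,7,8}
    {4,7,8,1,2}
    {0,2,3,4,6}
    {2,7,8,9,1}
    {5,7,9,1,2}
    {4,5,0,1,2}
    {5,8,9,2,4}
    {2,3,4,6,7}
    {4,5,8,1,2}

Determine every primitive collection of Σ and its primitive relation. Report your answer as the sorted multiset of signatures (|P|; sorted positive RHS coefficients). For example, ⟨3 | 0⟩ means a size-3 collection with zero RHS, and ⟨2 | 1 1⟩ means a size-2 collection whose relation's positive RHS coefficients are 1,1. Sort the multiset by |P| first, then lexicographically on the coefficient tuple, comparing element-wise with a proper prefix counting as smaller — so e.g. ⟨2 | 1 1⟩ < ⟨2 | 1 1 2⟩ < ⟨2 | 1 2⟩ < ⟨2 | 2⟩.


|primitive collections| = 12. Relations:

  {3,5}:  v_{3} + v_{5} = v_{0}  so sig = ⟨2 | 1⟩
  {1,3}:  v_{1} + v_{3} = v_{0} + v_{4} + v_{7}  so sig = ⟨2 | 1 1 1⟩
  {3,8}:  v_{3} + v_{8} = v_{0} + 2·v_{4} + v_{7} + v_{9}  so sig = ⟨2 | 1 1 1 2⟩
  {6,8}:  v_{6} + v_{8} = v_{2} + v_{4} + 3·v_{9}  so sig = ⟨2 | 1 1 3⟩
  {1,6}:  v_{1} + v_{6} = v_{2} + 2·v_{9}  so sig = ⟨2 | 1 2⟩
  {2,3,9}:  v_{2} + v_{3} + v_{9} = 0  so sig = ⟨3 | 0⟩
  {0,2,9}:  v_{0} + v_{2} + v_{9} = v_{5}  so sig = ⟨3 | 1⟩
  {1,4,9}:  v_{1} + v_{4} + v_{9} = v_{8}  so sig = ⟨3 | 1⟩
  {4,5,7}:  v_{4} + v_{5} + v_{7} = v_{1}  so sig = ⟨3 | 1⟩
  {0,2,8}:  v_{0} + v_{2} + v_{8} = v_{1} + v_{4} + v_{5}  so sig = ⟨3 | 1 1 1⟩
  {5,7,8}:  v_{5} + v_{7} + v_{8} = 2·v_{1} + v_{9}  so sig = ⟨3 | 1 2⟩
  {0,4,6,7}:  v_{0} + v_{4} + v_{6} + v_{7} = v_{9}  so sig = ⟨4 | 1⟩

Sorted signature multiset PRS(X):
{ ⟨2 | 1⟩,  ⟨2 | 1 1 1⟩,  ⟨2 | 1 1 1 2⟩,  ⟨2 | 1 1 3⟩,  ⟨2 | 1 2⟩,  ⟨3 | 0⟩,  ⟨3 | 1⟩ ×3,  ⟨3 | 1 1 1⟩,  ⟨3 | 1 2⟩,  ⟨4 | 1⟩ }


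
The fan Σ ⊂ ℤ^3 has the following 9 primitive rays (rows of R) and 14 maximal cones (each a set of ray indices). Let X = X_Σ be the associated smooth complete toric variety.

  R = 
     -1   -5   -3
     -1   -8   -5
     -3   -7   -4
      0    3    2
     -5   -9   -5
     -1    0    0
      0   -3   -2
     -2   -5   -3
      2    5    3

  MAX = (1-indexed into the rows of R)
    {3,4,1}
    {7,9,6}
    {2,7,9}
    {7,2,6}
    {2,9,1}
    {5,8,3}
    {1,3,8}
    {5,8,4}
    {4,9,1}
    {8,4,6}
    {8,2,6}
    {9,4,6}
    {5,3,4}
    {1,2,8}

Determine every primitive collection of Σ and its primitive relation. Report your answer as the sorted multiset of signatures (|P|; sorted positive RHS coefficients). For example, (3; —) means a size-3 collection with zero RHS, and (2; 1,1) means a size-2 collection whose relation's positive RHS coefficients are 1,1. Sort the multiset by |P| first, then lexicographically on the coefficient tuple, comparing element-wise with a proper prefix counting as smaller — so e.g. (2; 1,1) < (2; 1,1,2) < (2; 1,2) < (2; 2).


Σ has 18 primitive collections:

  P = {4,7}:  v_{4} + v_{7} = 0 ; sig = (2; —)
  P = {8,9}:  v_{8} + v_{9} = 0 ; sig = (2; —)
  P = {1,6}:  v_{1} + v_{6} = v_{8} ; sig = (2; 1)
  P = {1,7}:  v_{1} + v_{7} = v_{2} ; sig = (2; 1)
  P = {2,4}:  v_{2} + v_{4} = v_{1} ; sig = (2; 1)
  P = {3,7}:  v_{3} + v_{7} = v_{1} + v_{8} ; sig = (2; 1,1)
  P = {3,9}:  v_{3} + v_{9} = v_{1} + v_{4} ; sig = (2; 1,1)
  P = {5,7}:  v_{5} + v_{7} = v_{3} + v_{8} ; sig = (2; 1,1)
  P = {5,9}:  v_{5} + v_{9} = v_{3} + v_{4} ; sig = (2; 1,1)
  P = {7,8}:  v_{7} + v_{8} = v_{2} + v_{6} ; sig = (2; 1,1)
  P = {2,5}:  v_{2} + v_{5} = v_{1} + v_{3} + v_{8} ; sig = (2; 1,1,1)
  P = {2,3}:  v_{2} + v_{3} = 2·v_{1} + v_{8} ; sig = (2; 1,2)
  P = {3,6}:  v_{3} + v_{6} = v_{4} + 2·v_{8} ; sig = (2; 1,2)
  P = {1,5}:  v_{1} + v_{5} = 2·v_{3} ; sig = (2; 2)
  P = {5,6}:  v_{5} + v_{6} = 2·v_{4} + 3·v_{8} ; sig = (2; 2,3)
  P = {1,4,8}:  v_{1} + v_{4} + v_{8} = v_{3} ; sig = (3; 1)
  P = {2,6,9}:  v_{2} + v_{6} + v_{9} = v_{7} ; sig = (3; 1)
  P = {3,4,8}:  v_{3} + v_{4} + v_{8} = v_{5} ; sig = (3; 1)

so the primitive-relation signature multiset is
    (2; —)
    (2; —)
    (2; 1)
    (2; 1)
    (2; 1)
    (2; 1,1)
    (2; 1,1)
    (2; 1,1)
    (2; 1,1)
    (2; 1,1)
    (2; 1,1,1)
    (2; 1,2)
    (2; 1,2)
    (2; 2)
    (2; 2,3)
    (3; 1)
    (3; 1)
    (3; 1)


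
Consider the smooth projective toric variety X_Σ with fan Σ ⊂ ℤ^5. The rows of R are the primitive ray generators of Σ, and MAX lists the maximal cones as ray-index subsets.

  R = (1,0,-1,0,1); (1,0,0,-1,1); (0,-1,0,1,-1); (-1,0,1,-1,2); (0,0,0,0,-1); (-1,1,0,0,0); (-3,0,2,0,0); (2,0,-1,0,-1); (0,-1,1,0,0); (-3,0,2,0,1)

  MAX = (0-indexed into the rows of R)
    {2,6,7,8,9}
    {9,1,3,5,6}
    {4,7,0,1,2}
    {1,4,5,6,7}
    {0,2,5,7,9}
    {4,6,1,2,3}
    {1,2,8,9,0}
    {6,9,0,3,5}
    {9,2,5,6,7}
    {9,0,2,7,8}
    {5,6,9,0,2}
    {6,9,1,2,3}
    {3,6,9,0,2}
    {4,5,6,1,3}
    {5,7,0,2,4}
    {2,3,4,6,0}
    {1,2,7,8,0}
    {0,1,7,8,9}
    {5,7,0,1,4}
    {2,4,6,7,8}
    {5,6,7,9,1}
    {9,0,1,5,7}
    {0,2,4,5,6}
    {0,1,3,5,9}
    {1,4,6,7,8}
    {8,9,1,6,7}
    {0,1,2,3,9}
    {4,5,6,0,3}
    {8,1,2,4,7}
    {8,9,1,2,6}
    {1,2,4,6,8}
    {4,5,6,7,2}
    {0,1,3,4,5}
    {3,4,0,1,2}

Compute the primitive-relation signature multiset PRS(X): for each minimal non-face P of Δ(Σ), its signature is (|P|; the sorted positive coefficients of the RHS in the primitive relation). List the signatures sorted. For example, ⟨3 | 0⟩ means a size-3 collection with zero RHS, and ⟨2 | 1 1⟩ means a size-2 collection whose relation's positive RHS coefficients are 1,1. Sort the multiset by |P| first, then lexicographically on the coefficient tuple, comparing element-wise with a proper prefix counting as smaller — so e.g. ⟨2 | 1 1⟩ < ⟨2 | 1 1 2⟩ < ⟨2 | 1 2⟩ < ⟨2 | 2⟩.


|primitive collections| = 12. Relations:

  {3,7}:  v_{3} + v_{7} = v_{1}  so sig = ⟨2 | 1⟩
  {4,9}:  v_{4} + v_{9} = v_{6}  so sig = ⟨2 | 1⟩
  {5,8}:  v_{5} + v_{8} = v_{7} + v_{9}  so sig = ⟨2 | 1 1⟩
  {3,8}:  v_{3} + v_{8} = 2·v_{1} + v_{2} + v_{9}  so sig = ⟨2 | 1 1 2⟩
  {0,6,7}:  v_{0} + v_{6} + v_{7} = 0  so sig = ⟨3 | 0⟩
  {1,2,5}:  v_{1} + v_{2} + v_{5} = 0  so sig = ⟨3 | 0⟩
  {0,1,6}:  v_{0} + v_{1} + v_{6} = v_{3}  so sig = ⟨3 | 1⟩
  {0,4,8}:  v_{0} + v_{4} + v_{8} = v_{1} + v_{2}  so sig = ⟨3 | 1 1⟩
  {2,3,5}:  v_{2} + v_{3} + v_{5} = v_{0} + v_{6}  so sig = ⟨3 | 1 1⟩
  {0,6,8}:  v_{0} + v_{6} + v_{8} = v_{1} + v_{2} + v_{9}  so sig = ⟨3 | 1 1 1⟩
  {1,2,7,9}:  v_{1} + v_{2} + v_{7} + v_{9} = v_{8}  so sig = ⟨4 | 1⟩
  {1,2,6,7}:  v_{1} + v_{2} + v_{6} + v_{7} = v_{4} + v_{8}  so sig = ⟨4 | 1 1⟩

Signatures (|P|; sorted positive RHS coefficients), sorted:
    ⟨2 | 1⟩
    ⟨2 | 1⟩
    ⟨2 | 1 1⟩
    ⟨2 | 1 1 2⟩
    ⟨3 | 0⟩
    ⟨3 | 0⟩
    ⟨3 | 1⟩
    ⟨3 | 1 1⟩
    ⟨3 | 1 1⟩
    ⟨3 | 1 1 1⟩
    ⟨4 | 1⟩
    ⟨4 | 1 1⟩
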